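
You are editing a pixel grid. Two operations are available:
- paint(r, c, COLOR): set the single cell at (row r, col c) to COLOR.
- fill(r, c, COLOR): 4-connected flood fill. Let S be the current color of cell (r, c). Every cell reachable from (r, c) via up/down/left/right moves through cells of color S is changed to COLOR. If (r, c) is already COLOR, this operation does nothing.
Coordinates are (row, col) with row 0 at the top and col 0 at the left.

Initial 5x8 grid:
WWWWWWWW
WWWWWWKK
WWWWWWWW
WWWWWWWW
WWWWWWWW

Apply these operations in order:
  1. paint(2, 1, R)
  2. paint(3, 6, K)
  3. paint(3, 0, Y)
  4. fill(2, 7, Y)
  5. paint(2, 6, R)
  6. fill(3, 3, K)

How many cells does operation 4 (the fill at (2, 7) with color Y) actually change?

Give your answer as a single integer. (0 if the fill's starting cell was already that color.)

After op 1 paint(2,1,R):
WWWWWWWW
WWWWWWKK
WRWWWWWW
WWWWWWWW
WWWWWWWW
After op 2 paint(3,6,K):
WWWWWWWW
WWWWWWKK
WRWWWWWW
WWWWWWKW
WWWWWWWW
After op 3 paint(3,0,Y):
WWWWWWWW
WWWWWWKK
WRWWWWWW
YWWWWWKW
WWWWWWWW
After op 4 fill(2,7,Y) [35 cells changed]:
YYYYYYYY
YYYYYYKK
YRYYYYYY
YYYYYYKY
YYYYYYYY

Answer: 35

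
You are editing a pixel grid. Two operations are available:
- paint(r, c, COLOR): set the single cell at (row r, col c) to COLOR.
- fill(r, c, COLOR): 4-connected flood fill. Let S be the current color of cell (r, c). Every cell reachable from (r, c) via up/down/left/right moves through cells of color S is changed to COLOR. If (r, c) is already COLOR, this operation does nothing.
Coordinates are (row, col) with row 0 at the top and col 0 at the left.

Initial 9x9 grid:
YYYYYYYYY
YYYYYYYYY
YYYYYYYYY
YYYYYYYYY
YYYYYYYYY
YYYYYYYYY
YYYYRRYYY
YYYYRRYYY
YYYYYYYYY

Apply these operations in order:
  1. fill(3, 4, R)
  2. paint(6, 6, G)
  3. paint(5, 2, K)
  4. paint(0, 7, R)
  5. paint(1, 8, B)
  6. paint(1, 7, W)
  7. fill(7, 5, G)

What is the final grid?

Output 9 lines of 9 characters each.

Answer: GGGGGGGGG
GGGGGGGWB
GGGGGGGGG
GGGGGGGGG
GGGGGGGGG
GGKGGGGGG
GGGGGGGGG
GGGGGGGGG
GGGGGGGGG

Derivation:
After op 1 fill(3,4,R) [77 cells changed]:
RRRRRRRRR
RRRRRRRRR
RRRRRRRRR
RRRRRRRRR
RRRRRRRRR
RRRRRRRRR
RRRRRRRRR
RRRRRRRRR
RRRRRRRRR
After op 2 paint(6,6,G):
RRRRRRRRR
RRRRRRRRR
RRRRRRRRR
RRRRRRRRR
RRRRRRRRR
RRRRRRRRR
RRRRRRGRR
RRRRRRRRR
RRRRRRRRR
After op 3 paint(5,2,K):
RRRRRRRRR
RRRRRRRRR
RRRRRRRRR
RRRRRRRRR
RRRRRRRRR
RRKRRRRRR
RRRRRRGRR
RRRRRRRRR
RRRRRRRRR
After op 4 paint(0,7,R):
RRRRRRRRR
RRRRRRRRR
RRRRRRRRR
RRRRRRRRR
RRRRRRRRR
RRKRRRRRR
RRRRRRGRR
RRRRRRRRR
RRRRRRRRR
After op 5 paint(1,8,B):
RRRRRRRRR
RRRRRRRRB
RRRRRRRRR
RRRRRRRRR
RRRRRRRRR
RRKRRRRRR
RRRRRRGRR
RRRRRRRRR
RRRRRRRRR
After op 6 paint(1,7,W):
RRRRRRRRR
RRRRRRRWB
RRRRRRRRR
RRRRRRRRR
RRRRRRRRR
RRKRRRRRR
RRRRRRGRR
RRRRRRRRR
RRRRRRRRR
After op 7 fill(7,5,G) [77 cells changed]:
GGGGGGGGG
GGGGGGGWB
GGGGGGGGG
GGGGGGGGG
GGGGGGGGG
GGKGGGGGG
GGGGGGGGG
GGGGGGGGG
GGGGGGGGG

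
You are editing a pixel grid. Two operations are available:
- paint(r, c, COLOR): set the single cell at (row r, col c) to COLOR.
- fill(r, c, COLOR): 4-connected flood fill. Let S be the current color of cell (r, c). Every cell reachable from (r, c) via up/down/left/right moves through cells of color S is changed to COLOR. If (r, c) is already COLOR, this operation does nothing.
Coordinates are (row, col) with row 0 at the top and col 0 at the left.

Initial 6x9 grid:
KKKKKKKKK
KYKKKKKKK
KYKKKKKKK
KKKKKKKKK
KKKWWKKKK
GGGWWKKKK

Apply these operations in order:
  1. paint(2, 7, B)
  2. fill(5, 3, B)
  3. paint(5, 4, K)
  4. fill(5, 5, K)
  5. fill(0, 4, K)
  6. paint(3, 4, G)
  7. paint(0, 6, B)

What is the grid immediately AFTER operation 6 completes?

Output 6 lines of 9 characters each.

After op 1 paint(2,7,B):
KKKKKKKKK
KYKKKKKKK
KYKKKKKBK
KKKKKKKKK
KKKWWKKKK
GGGWWKKKK
After op 2 fill(5,3,B) [4 cells changed]:
KKKKKKKKK
KYKKKKKKK
KYKKKKKBK
KKKKKKKKK
KKKBBKKKK
GGGBBKKKK
After op 3 paint(5,4,K):
KKKKKKKKK
KYKKKKKKK
KYKKKKKBK
KKKKKKKKK
KKKBBKKKK
GGGBKKKKK
After op 4 fill(5,5,K) [0 cells changed]:
KKKKKKKKK
KYKKKKKKK
KYKKKKKBK
KKKKKKKKK
KKKBBKKKK
GGGBKKKKK
After op 5 fill(0,4,K) [0 cells changed]:
KKKKKKKKK
KYKKKKKKK
KYKKKKKBK
KKKKKKKKK
KKKBBKKKK
GGGBKKKKK
After op 6 paint(3,4,G):
KKKKKKKKK
KYKKKKKKK
KYKKKKKBK
KKKKGKKKK
KKKBBKKKK
GGGBKKKKK

Answer: KKKKKKKKK
KYKKKKKKK
KYKKKKKBK
KKKKGKKKK
KKKBBKKKK
GGGBKKKKK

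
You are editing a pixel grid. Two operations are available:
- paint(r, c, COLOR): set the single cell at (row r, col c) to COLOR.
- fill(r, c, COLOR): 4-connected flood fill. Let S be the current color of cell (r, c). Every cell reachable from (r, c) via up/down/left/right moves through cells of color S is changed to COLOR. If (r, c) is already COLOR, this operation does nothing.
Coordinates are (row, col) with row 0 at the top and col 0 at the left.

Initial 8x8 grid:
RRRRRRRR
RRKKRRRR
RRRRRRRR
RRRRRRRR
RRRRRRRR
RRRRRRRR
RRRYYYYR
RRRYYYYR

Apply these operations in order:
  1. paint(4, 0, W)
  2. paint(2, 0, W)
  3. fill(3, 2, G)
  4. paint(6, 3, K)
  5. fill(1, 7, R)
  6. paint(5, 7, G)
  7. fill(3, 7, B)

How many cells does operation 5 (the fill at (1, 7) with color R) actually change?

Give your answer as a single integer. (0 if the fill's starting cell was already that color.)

After op 1 paint(4,0,W):
RRRRRRRR
RRKKRRRR
RRRRRRRR
RRRRRRRR
WRRRRRRR
RRRRRRRR
RRRYYYYR
RRRYYYYR
After op 2 paint(2,0,W):
RRRRRRRR
RRKKRRRR
WRRRRRRR
RRRRRRRR
WRRRRRRR
RRRRRRRR
RRRYYYYR
RRRYYYYR
After op 3 fill(3,2,G) [52 cells changed]:
GGGGGGGG
GGKKGGGG
WGGGGGGG
GGGGGGGG
WGGGGGGG
GGGGGGGG
GGGYYYYG
GGGYYYYG
After op 4 paint(6,3,K):
GGGGGGGG
GGKKGGGG
WGGGGGGG
GGGGGGGG
WGGGGGGG
GGGGGGGG
GGGKYYYG
GGGYYYYG
After op 5 fill(1,7,R) [52 cells changed]:
RRRRRRRR
RRKKRRRR
WRRRRRRR
RRRRRRRR
WRRRRRRR
RRRRRRRR
RRRKYYYR
RRRYYYYR

Answer: 52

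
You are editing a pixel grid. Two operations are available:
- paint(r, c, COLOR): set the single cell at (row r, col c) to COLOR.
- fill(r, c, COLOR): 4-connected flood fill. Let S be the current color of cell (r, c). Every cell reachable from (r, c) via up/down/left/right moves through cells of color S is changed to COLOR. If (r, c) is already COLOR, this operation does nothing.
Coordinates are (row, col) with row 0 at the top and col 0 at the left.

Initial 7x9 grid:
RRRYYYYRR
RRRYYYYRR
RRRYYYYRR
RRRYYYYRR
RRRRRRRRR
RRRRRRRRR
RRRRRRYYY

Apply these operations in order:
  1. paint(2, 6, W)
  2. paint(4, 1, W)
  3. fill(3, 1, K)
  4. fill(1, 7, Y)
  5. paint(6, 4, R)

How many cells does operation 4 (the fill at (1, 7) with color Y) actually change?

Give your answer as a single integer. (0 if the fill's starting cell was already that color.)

After op 1 paint(2,6,W):
RRRYYYYRR
RRRYYYYRR
RRRYYYWRR
RRRYYYYRR
RRRRRRRRR
RRRRRRRRR
RRRRRRYYY
After op 2 paint(4,1,W):
RRRYYYYRR
RRRYYYYRR
RRRYYYWRR
RRRYYYYRR
RWRRRRRRR
RRRRRRRRR
RRRRRRYYY
After op 3 fill(3,1,K) [43 cells changed]:
KKKYYYYKK
KKKYYYYKK
KKKYYYWKK
KKKYYYYKK
KWKKKKKKK
KKKKKKKKK
KKKKKKYYY
After op 4 fill(1,7,Y) [43 cells changed]:
YYYYYYYYY
YYYYYYYYY
YYYYYYWYY
YYYYYYYYY
YWYYYYYYY
YYYYYYYYY
YYYYYYYYY

Answer: 43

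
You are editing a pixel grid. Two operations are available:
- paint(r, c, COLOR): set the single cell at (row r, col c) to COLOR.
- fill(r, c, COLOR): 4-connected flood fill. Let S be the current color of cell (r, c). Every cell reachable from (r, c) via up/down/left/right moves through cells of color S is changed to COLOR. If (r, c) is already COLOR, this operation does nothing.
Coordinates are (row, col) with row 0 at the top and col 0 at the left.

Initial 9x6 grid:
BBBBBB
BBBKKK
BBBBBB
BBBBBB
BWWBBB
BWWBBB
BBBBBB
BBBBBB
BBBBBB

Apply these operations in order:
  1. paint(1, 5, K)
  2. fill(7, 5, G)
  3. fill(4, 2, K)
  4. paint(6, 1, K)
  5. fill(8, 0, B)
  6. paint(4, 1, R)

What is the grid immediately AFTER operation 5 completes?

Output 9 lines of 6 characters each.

Answer: BBBBBB
BBBKKK
BBBBBB
BBBBBB
BKKBBB
BKKBBB
BKBBBB
BBBBBB
BBBBBB

Derivation:
After op 1 paint(1,5,K):
BBBBBB
BBBKKK
BBBBBB
BBBBBB
BWWBBB
BWWBBB
BBBBBB
BBBBBB
BBBBBB
After op 2 fill(7,5,G) [47 cells changed]:
GGGGGG
GGGKKK
GGGGGG
GGGGGG
GWWGGG
GWWGGG
GGGGGG
GGGGGG
GGGGGG
After op 3 fill(4,2,K) [4 cells changed]:
GGGGGG
GGGKKK
GGGGGG
GGGGGG
GKKGGG
GKKGGG
GGGGGG
GGGGGG
GGGGGG
After op 4 paint(6,1,K):
GGGGGG
GGGKKK
GGGGGG
GGGGGG
GKKGGG
GKKGGG
GKGGGG
GGGGGG
GGGGGG
After op 5 fill(8,0,B) [46 cells changed]:
BBBBBB
BBBKKK
BBBBBB
BBBBBB
BKKBBB
BKKBBB
BKBBBB
BBBBBB
BBBBBB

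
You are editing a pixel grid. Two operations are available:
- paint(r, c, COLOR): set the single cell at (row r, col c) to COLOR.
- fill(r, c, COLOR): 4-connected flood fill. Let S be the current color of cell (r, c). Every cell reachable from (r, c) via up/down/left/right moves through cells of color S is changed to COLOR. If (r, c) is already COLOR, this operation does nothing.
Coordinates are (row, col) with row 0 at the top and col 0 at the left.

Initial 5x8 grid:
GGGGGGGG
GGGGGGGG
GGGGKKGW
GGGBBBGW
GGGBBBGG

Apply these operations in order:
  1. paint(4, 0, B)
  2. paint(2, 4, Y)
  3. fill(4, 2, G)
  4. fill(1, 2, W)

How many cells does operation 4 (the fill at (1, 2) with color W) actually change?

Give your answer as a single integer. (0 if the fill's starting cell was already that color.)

Answer: 29

Derivation:
After op 1 paint(4,0,B):
GGGGGGGG
GGGGGGGG
GGGGKKGW
GGGBBBGW
BGGBBBGG
After op 2 paint(2,4,Y):
GGGGGGGG
GGGGGGGG
GGGGYKGW
GGGBBBGW
BGGBBBGG
After op 3 fill(4,2,G) [0 cells changed]:
GGGGGGGG
GGGGGGGG
GGGGYKGW
GGGBBBGW
BGGBBBGG
After op 4 fill(1,2,W) [29 cells changed]:
WWWWWWWW
WWWWWWWW
WWWWYKWW
WWWBBBWW
BWWBBBWW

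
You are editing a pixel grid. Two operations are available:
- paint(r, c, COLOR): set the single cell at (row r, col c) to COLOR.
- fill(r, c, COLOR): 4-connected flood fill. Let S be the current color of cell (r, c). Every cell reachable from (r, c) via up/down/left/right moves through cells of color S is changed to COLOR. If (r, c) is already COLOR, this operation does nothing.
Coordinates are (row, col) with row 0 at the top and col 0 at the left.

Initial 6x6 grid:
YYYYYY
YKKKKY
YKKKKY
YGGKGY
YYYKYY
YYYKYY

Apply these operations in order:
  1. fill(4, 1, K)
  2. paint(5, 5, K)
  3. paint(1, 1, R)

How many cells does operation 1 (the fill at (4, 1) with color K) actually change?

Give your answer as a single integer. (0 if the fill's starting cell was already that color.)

After op 1 fill(4,1,K) [22 cells changed]:
KKKKKK
KKKKKK
KKKKKK
KGGKGK
KKKKKK
KKKKKK

Answer: 22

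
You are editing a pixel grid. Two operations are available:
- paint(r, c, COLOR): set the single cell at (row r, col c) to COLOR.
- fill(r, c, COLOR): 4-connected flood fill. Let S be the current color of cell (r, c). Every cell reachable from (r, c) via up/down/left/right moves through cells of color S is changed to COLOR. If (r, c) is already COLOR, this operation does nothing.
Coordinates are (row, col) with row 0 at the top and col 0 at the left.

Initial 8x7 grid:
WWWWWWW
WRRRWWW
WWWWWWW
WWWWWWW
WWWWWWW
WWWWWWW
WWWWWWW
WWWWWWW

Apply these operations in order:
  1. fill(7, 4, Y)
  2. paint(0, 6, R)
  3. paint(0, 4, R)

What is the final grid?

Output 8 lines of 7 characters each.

After op 1 fill(7,4,Y) [53 cells changed]:
YYYYYYY
YRRRYYY
YYYYYYY
YYYYYYY
YYYYYYY
YYYYYYY
YYYYYYY
YYYYYYY
After op 2 paint(0,6,R):
YYYYYYR
YRRRYYY
YYYYYYY
YYYYYYY
YYYYYYY
YYYYYYY
YYYYYYY
YYYYYYY
After op 3 paint(0,4,R):
YYYYRYR
YRRRYYY
YYYYYYY
YYYYYYY
YYYYYYY
YYYYYYY
YYYYYYY
YYYYYYY

Answer: YYYYRYR
YRRRYYY
YYYYYYY
YYYYYYY
YYYYYYY
YYYYYYY
YYYYYYY
YYYYYYY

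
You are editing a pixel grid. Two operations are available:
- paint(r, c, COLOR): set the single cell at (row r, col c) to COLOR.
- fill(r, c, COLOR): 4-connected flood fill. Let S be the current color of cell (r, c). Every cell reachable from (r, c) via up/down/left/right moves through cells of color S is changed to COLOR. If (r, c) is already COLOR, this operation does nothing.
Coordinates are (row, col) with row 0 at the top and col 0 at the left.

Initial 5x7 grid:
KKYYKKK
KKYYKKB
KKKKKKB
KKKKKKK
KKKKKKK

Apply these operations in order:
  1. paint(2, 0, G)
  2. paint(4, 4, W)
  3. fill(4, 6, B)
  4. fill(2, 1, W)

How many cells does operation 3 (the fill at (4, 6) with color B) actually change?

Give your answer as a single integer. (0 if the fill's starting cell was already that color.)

After op 1 paint(2,0,G):
KKYYKKK
KKYYKKB
GKKKKKB
KKKKKKK
KKKKKKK
After op 2 paint(4,4,W):
KKYYKKK
KKYYKKB
GKKKKKB
KKKKKKK
KKKKWKK
After op 3 fill(4,6,B) [27 cells changed]:
BBYYBBB
BBYYBBB
GBBBBBB
BBBBBBB
BBBBWBB

Answer: 27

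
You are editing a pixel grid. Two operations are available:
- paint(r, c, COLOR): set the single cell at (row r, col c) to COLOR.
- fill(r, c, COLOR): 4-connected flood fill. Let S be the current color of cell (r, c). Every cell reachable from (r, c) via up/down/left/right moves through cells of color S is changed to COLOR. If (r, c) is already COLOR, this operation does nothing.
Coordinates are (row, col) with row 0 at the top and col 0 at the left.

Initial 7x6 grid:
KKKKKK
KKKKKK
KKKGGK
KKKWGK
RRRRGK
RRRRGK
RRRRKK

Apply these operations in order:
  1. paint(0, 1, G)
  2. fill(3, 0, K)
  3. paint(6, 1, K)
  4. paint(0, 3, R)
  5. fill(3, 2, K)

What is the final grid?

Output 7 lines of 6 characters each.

Answer: KGKRKK
KKKKKK
KKKGGK
KKKWGK
RRRRGK
RRRRGK
RKRRKK

Derivation:
After op 1 paint(0,1,G):
KGKKKK
KKKKKK
KKKGGK
KKKWGK
RRRRGK
RRRRGK
RRRRKK
After op 2 fill(3,0,K) [0 cells changed]:
KGKKKK
KKKKKK
KKKGGK
KKKWGK
RRRRGK
RRRRGK
RRRRKK
After op 3 paint(6,1,K):
KGKKKK
KKKKKK
KKKGGK
KKKWGK
RRRRGK
RRRRGK
RKRRKK
After op 4 paint(0,3,R):
KGKRKK
KKKKKK
KKKGGK
KKKWGK
RRRRGK
RRRRGK
RKRRKK
After op 5 fill(3,2,K) [0 cells changed]:
KGKRKK
KKKKKK
KKKGGK
KKKWGK
RRRRGK
RRRRGK
RKRRKK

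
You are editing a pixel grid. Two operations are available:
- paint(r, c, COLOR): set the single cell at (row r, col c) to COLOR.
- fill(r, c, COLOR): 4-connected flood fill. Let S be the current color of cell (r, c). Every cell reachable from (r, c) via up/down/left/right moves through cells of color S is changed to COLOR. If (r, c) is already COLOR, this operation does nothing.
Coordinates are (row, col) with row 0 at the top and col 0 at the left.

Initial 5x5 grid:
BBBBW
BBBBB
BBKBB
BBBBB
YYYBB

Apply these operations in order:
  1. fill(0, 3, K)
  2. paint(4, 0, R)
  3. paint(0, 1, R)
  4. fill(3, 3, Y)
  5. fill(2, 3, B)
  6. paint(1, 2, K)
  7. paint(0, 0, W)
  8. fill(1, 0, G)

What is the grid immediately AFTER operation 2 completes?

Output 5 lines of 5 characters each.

Answer: KKKKW
KKKKK
KKKKK
KKKKK
RYYKK

Derivation:
After op 1 fill(0,3,K) [20 cells changed]:
KKKKW
KKKKK
KKKKK
KKKKK
YYYKK
After op 2 paint(4,0,R):
KKKKW
KKKKK
KKKKK
KKKKK
RYYKK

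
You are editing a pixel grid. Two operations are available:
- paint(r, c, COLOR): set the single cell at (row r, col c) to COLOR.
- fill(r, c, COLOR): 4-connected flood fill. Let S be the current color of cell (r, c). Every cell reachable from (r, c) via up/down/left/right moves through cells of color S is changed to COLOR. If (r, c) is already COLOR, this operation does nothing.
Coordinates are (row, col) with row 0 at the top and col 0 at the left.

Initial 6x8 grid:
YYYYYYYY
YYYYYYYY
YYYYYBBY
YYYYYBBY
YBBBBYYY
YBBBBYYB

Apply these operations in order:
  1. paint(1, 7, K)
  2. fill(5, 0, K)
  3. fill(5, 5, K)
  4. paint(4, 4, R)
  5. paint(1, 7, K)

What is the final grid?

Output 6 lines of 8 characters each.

After op 1 paint(1,7,K):
YYYYYYYY
YYYYYYYK
YYYYYBBY
YYYYYBBY
YBBBBYYY
YBBBBYYB
After op 2 fill(5,0,K) [27 cells changed]:
KKKKKKKK
KKKKKKKK
KKKKKBBY
KKKKKBBY
KBBBBYYY
KBBBBYYB
After op 3 fill(5,5,K) [7 cells changed]:
KKKKKKKK
KKKKKKKK
KKKKKBBK
KKKKKBBK
KBBBBKKK
KBBBBKKB
After op 4 paint(4,4,R):
KKKKKKKK
KKKKKKKK
KKKKKBBK
KKKKKBBK
KBBBRKKK
KBBBBKKB
After op 5 paint(1,7,K):
KKKKKKKK
KKKKKKKK
KKKKKBBK
KKKKKBBK
KBBBRKKK
KBBBBKKB

Answer: KKKKKKKK
KKKKKKKK
KKKKKBBK
KKKKKBBK
KBBBRKKK
KBBBBKKB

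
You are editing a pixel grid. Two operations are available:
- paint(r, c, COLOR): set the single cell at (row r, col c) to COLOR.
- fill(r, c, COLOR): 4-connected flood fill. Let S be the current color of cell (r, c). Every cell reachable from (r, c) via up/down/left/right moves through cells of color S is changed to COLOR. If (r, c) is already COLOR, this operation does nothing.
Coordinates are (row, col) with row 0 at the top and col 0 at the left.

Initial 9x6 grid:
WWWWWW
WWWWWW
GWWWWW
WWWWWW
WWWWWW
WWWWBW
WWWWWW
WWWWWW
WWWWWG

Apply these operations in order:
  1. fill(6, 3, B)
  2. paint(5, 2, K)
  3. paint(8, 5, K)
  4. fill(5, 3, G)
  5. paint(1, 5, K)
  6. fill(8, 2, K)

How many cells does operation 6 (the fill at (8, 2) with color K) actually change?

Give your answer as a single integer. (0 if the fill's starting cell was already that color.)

After op 1 fill(6,3,B) [51 cells changed]:
BBBBBB
BBBBBB
GBBBBB
BBBBBB
BBBBBB
BBBBBB
BBBBBB
BBBBBB
BBBBBG
After op 2 paint(5,2,K):
BBBBBB
BBBBBB
GBBBBB
BBBBBB
BBBBBB
BBKBBB
BBBBBB
BBBBBB
BBBBBG
After op 3 paint(8,5,K):
BBBBBB
BBBBBB
GBBBBB
BBBBBB
BBBBBB
BBKBBB
BBBBBB
BBBBBB
BBBBBK
After op 4 fill(5,3,G) [51 cells changed]:
GGGGGG
GGGGGG
GGGGGG
GGGGGG
GGGGGG
GGKGGG
GGGGGG
GGGGGG
GGGGGK
After op 5 paint(1,5,K):
GGGGGG
GGGGGK
GGGGGG
GGGGGG
GGGGGG
GGKGGG
GGGGGG
GGGGGG
GGGGGK
After op 6 fill(8,2,K) [51 cells changed]:
KKKKKK
KKKKKK
KKKKKK
KKKKKK
KKKKKK
KKKKKK
KKKKKK
KKKKKK
KKKKKK

Answer: 51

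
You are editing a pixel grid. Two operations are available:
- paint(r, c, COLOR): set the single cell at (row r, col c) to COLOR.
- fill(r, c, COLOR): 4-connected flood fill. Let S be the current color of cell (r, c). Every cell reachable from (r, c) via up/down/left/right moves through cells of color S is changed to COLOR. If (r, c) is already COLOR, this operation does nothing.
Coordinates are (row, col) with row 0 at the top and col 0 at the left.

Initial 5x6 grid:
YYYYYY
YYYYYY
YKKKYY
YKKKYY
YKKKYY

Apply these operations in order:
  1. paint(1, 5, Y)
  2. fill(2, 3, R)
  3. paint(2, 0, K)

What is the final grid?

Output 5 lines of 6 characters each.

Answer: YYYYYY
YYYYYY
KRRRYY
YRRRYY
YRRRYY

Derivation:
After op 1 paint(1,5,Y):
YYYYYY
YYYYYY
YKKKYY
YKKKYY
YKKKYY
After op 2 fill(2,3,R) [9 cells changed]:
YYYYYY
YYYYYY
YRRRYY
YRRRYY
YRRRYY
After op 3 paint(2,0,K):
YYYYYY
YYYYYY
KRRRYY
YRRRYY
YRRRYY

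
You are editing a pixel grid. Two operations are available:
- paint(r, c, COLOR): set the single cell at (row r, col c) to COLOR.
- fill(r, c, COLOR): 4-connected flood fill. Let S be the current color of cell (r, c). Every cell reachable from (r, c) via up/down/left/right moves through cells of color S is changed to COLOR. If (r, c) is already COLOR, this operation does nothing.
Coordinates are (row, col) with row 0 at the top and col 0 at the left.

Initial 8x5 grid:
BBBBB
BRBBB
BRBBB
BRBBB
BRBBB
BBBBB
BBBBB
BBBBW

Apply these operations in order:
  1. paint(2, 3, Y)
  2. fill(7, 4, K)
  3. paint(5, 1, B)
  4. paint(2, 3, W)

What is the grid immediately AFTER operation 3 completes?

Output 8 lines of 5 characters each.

Answer: BBBBB
BRBBB
BRBYB
BRBBB
BRBBB
BBBBB
BBBBB
BBBBK

Derivation:
After op 1 paint(2,3,Y):
BBBBB
BRBBB
BRBYB
BRBBB
BRBBB
BBBBB
BBBBB
BBBBW
After op 2 fill(7,4,K) [1 cells changed]:
BBBBB
BRBBB
BRBYB
BRBBB
BRBBB
BBBBB
BBBBB
BBBBK
After op 3 paint(5,1,B):
BBBBB
BRBBB
BRBYB
BRBBB
BRBBB
BBBBB
BBBBB
BBBBK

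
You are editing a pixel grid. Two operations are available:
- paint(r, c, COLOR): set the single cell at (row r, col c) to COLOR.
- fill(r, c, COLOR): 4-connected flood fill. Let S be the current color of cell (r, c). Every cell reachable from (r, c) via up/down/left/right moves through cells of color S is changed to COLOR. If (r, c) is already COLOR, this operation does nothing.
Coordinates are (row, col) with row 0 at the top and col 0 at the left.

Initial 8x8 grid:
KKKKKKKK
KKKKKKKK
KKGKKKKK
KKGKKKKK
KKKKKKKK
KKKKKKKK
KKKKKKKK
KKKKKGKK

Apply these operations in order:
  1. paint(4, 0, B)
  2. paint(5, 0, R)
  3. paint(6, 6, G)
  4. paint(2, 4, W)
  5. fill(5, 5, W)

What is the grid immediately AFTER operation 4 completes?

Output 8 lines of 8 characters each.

After op 1 paint(4,0,B):
KKKKKKKK
KKKKKKKK
KKGKKKKK
KKGKKKKK
BKKKKKKK
KKKKKKKK
KKKKKKKK
KKKKKGKK
After op 2 paint(5,0,R):
KKKKKKKK
KKKKKKKK
KKGKKKKK
KKGKKKKK
BKKKKKKK
RKKKKKKK
KKKKKKKK
KKKKKGKK
After op 3 paint(6,6,G):
KKKKKKKK
KKKKKKKK
KKGKKKKK
KKGKKKKK
BKKKKKKK
RKKKKKKK
KKKKKKGK
KKKKKGKK
After op 4 paint(2,4,W):
KKKKKKKK
KKKKKKKK
KKGKWKKK
KKGKKKKK
BKKKKKKK
RKKKKKKK
KKKKKKGK
KKKKKGKK

Answer: KKKKKKKK
KKKKKKKK
KKGKWKKK
KKGKKKKK
BKKKKKKK
RKKKKKKK
KKKKKKGK
KKKKKGKK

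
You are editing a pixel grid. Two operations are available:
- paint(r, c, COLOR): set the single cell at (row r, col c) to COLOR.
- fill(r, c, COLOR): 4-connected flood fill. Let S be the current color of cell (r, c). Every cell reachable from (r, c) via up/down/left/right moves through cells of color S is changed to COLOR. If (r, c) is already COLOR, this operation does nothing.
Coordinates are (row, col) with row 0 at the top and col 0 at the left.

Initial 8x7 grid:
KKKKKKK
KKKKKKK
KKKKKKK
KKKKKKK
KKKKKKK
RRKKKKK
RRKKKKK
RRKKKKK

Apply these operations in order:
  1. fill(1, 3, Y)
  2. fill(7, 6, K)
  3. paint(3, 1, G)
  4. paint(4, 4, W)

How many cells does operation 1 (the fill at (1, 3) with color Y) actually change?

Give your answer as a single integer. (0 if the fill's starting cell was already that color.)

Answer: 50

Derivation:
After op 1 fill(1,3,Y) [50 cells changed]:
YYYYYYY
YYYYYYY
YYYYYYY
YYYYYYY
YYYYYYY
RRYYYYY
RRYYYYY
RRYYYYY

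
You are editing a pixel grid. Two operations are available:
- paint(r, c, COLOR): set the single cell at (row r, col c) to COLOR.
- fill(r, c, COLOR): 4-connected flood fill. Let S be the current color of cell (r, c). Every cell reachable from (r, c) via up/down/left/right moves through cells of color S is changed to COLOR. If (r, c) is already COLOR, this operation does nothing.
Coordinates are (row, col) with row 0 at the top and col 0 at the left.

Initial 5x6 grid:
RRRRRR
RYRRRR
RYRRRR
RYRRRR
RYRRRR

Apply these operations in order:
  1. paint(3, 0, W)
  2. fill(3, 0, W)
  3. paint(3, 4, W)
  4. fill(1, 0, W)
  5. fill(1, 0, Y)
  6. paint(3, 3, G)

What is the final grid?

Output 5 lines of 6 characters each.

Answer: YYYYYY
YYYYYY
YYYYYY
YYYGYY
RYYYYY

Derivation:
After op 1 paint(3,0,W):
RRRRRR
RYRRRR
RYRRRR
WYRRRR
RYRRRR
After op 2 fill(3,0,W) [0 cells changed]:
RRRRRR
RYRRRR
RYRRRR
WYRRRR
RYRRRR
After op 3 paint(3,4,W):
RRRRRR
RYRRRR
RYRRRR
WYRRWR
RYRRRR
After op 4 fill(1,0,W) [23 cells changed]:
WWWWWW
WYWWWW
WYWWWW
WYWWWW
RYWWWW
After op 5 fill(1,0,Y) [25 cells changed]:
YYYYYY
YYYYYY
YYYYYY
YYYYYY
RYYYYY
After op 6 paint(3,3,G):
YYYYYY
YYYYYY
YYYYYY
YYYGYY
RYYYYY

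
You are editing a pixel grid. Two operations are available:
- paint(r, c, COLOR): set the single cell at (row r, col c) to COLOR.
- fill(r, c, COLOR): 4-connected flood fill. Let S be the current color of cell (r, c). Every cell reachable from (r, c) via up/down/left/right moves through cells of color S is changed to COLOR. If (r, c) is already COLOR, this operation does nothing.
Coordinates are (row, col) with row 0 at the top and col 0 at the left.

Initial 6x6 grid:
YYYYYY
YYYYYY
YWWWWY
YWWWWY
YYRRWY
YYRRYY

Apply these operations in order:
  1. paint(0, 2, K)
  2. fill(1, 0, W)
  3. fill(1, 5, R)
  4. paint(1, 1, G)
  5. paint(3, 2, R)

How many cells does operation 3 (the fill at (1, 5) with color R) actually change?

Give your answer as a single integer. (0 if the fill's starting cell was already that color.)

Answer: 31

Derivation:
After op 1 paint(0,2,K):
YYKYYY
YYYYYY
YWWWWY
YWWWWY
YYRRWY
YYRRYY
After op 2 fill(1,0,W) [22 cells changed]:
WWKWWW
WWWWWW
WWWWWW
WWWWWW
WWRRWW
WWRRWW
After op 3 fill(1,5,R) [31 cells changed]:
RRKRRR
RRRRRR
RRRRRR
RRRRRR
RRRRRR
RRRRRR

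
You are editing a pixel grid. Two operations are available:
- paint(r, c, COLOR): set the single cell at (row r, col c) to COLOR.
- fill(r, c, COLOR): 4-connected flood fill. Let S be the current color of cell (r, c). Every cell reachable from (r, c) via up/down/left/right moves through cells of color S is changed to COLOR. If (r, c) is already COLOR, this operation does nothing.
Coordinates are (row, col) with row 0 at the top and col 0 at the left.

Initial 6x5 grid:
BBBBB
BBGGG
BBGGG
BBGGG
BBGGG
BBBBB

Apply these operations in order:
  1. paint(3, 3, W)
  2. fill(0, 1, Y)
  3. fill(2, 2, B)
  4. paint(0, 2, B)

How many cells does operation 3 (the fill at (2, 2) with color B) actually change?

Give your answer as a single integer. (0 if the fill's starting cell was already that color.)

After op 1 paint(3,3,W):
BBBBB
BBGGG
BBGGG
BBGWG
BBGGG
BBBBB
After op 2 fill(0,1,Y) [18 cells changed]:
YYYYY
YYGGG
YYGGG
YYGWG
YYGGG
YYYYY
After op 3 fill(2,2,B) [11 cells changed]:
YYYYY
YYBBB
YYBBB
YYBWB
YYBBB
YYYYY

Answer: 11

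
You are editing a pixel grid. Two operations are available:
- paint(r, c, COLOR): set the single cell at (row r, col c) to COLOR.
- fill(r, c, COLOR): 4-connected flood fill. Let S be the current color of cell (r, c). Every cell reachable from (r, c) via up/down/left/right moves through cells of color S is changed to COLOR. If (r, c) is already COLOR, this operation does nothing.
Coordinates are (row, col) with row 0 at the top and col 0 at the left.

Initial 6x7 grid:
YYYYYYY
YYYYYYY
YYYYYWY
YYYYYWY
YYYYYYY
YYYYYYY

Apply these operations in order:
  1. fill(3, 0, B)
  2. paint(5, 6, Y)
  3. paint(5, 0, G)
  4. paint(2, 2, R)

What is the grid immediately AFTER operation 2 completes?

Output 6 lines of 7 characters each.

Answer: BBBBBBB
BBBBBBB
BBBBBWB
BBBBBWB
BBBBBBB
BBBBBBY

Derivation:
After op 1 fill(3,0,B) [40 cells changed]:
BBBBBBB
BBBBBBB
BBBBBWB
BBBBBWB
BBBBBBB
BBBBBBB
After op 2 paint(5,6,Y):
BBBBBBB
BBBBBBB
BBBBBWB
BBBBBWB
BBBBBBB
BBBBBBY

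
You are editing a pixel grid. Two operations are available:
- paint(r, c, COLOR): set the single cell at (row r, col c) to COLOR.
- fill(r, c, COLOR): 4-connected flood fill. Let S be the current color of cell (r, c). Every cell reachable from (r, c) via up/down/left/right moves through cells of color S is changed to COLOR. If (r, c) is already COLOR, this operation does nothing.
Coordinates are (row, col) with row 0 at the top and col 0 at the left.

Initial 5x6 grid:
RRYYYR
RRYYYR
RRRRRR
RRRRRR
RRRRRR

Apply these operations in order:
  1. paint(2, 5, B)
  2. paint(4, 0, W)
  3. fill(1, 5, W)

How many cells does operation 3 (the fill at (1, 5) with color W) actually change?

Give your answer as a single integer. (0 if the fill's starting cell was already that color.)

Answer: 2

Derivation:
After op 1 paint(2,5,B):
RRYYYR
RRYYYR
RRRRRB
RRRRRR
RRRRRR
After op 2 paint(4,0,W):
RRYYYR
RRYYYR
RRRRRB
RRRRRR
WRRRRR
After op 3 fill(1,5,W) [2 cells changed]:
RRYYYW
RRYYYW
RRRRRB
RRRRRR
WRRRRR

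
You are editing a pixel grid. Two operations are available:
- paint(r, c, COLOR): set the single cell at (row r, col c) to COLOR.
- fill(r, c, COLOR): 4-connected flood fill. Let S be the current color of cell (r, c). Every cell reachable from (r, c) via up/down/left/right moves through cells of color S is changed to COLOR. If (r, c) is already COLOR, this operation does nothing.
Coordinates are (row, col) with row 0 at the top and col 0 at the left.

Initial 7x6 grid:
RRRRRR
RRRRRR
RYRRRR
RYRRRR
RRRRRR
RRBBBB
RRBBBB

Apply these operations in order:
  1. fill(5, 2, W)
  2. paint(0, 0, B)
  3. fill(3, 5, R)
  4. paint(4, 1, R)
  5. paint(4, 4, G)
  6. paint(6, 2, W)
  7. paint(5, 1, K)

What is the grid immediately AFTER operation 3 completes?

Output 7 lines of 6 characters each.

Answer: BRRRRR
RRRRRR
RYRRRR
RYRRRR
RRRRRR
RRWWWW
RRWWWW

Derivation:
After op 1 fill(5,2,W) [8 cells changed]:
RRRRRR
RRRRRR
RYRRRR
RYRRRR
RRRRRR
RRWWWW
RRWWWW
After op 2 paint(0,0,B):
BRRRRR
RRRRRR
RYRRRR
RYRRRR
RRRRRR
RRWWWW
RRWWWW
After op 3 fill(3,5,R) [0 cells changed]:
BRRRRR
RRRRRR
RYRRRR
RYRRRR
RRRRRR
RRWWWW
RRWWWW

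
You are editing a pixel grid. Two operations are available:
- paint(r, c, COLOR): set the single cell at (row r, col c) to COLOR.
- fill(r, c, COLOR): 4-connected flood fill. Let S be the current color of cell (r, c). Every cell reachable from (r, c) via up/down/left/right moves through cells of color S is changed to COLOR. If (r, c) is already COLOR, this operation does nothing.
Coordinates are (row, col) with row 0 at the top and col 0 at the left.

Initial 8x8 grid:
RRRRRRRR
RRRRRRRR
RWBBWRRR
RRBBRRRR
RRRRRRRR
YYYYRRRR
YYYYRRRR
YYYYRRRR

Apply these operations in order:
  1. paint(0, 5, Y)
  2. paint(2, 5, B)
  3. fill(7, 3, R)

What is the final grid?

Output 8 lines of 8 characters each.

Answer: RRRRRYRR
RRRRRRRR
RWBBWBRR
RRBBRRRR
RRRRRRRR
RRRRRRRR
RRRRRRRR
RRRRRRRR

Derivation:
After op 1 paint(0,5,Y):
RRRRRYRR
RRRRRRRR
RWBBWRRR
RRBBRRRR
RRRRRRRR
YYYYRRRR
YYYYRRRR
YYYYRRRR
After op 2 paint(2,5,B):
RRRRRYRR
RRRRRRRR
RWBBWBRR
RRBBRRRR
RRRRRRRR
YYYYRRRR
YYYYRRRR
YYYYRRRR
After op 3 fill(7,3,R) [12 cells changed]:
RRRRRYRR
RRRRRRRR
RWBBWBRR
RRBBRRRR
RRRRRRRR
RRRRRRRR
RRRRRRRR
RRRRRRRR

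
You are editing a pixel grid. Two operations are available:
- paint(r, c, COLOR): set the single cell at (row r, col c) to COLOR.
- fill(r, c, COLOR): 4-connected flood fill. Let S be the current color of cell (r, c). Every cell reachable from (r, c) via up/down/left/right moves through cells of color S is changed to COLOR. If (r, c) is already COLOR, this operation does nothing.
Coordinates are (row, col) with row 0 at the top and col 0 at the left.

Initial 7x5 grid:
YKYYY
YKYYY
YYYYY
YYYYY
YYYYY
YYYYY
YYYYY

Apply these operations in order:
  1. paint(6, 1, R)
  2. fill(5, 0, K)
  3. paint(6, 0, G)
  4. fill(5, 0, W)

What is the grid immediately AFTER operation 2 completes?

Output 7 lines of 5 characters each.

Answer: KKKKK
KKKKK
KKKKK
KKKKK
KKKKK
KKKKK
KRKKK

Derivation:
After op 1 paint(6,1,R):
YKYYY
YKYYY
YYYYY
YYYYY
YYYYY
YYYYY
YRYYY
After op 2 fill(5,0,K) [32 cells changed]:
KKKKK
KKKKK
KKKKK
KKKKK
KKKKK
KKKKK
KRKKK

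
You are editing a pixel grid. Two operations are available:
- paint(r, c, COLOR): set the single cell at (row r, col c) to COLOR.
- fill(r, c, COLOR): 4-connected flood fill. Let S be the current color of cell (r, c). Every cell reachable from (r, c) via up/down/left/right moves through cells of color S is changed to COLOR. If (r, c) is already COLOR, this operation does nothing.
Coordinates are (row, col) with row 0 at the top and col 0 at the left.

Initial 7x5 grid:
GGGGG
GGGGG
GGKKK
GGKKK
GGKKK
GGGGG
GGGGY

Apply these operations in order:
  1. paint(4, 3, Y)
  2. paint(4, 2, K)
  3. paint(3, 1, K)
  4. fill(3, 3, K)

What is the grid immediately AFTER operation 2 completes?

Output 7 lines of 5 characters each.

Answer: GGGGG
GGGGG
GGKKK
GGKKK
GGKYK
GGGGG
GGGGY

Derivation:
After op 1 paint(4,3,Y):
GGGGG
GGGGG
GGKKK
GGKKK
GGKYK
GGGGG
GGGGY
After op 2 paint(4,2,K):
GGGGG
GGGGG
GGKKK
GGKKK
GGKYK
GGGGG
GGGGY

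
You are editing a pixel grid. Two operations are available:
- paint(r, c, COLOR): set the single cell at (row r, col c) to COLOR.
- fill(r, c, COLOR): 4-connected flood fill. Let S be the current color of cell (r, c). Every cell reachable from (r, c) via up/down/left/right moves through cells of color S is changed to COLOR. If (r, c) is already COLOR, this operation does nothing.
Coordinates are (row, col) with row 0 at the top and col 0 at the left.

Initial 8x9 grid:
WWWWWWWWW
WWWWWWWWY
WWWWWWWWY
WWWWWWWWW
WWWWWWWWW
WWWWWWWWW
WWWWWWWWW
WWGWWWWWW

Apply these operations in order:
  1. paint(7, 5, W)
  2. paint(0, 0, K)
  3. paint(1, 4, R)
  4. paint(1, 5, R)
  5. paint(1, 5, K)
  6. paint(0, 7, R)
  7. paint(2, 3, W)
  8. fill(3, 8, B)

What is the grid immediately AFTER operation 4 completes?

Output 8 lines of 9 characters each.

Answer: KWWWWWWWW
WWWWRRWWY
WWWWWWWWY
WWWWWWWWW
WWWWWWWWW
WWWWWWWWW
WWWWWWWWW
WWGWWWWWW

Derivation:
After op 1 paint(7,5,W):
WWWWWWWWW
WWWWWWWWY
WWWWWWWWY
WWWWWWWWW
WWWWWWWWW
WWWWWWWWW
WWWWWWWWW
WWGWWWWWW
After op 2 paint(0,0,K):
KWWWWWWWW
WWWWWWWWY
WWWWWWWWY
WWWWWWWWW
WWWWWWWWW
WWWWWWWWW
WWWWWWWWW
WWGWWWWWW
After op 3 paint(1,4,R):
KWWWWWWWW
WWWWRWWWY
WWWWWWWWY
WWWWWWWWW
WWWWWWWWW
WWWWWWWWW
WWWWWWWWW
WWGWWWWWW
After op 4 paint(1,5,R):
KWWWWWWWW
WWWWRRWWY
WWWWWWWWY
WWWWWWWWW
WWWWWWWWW
WWWWWWWWW
WWWWWWWWW
WWGWWWWWW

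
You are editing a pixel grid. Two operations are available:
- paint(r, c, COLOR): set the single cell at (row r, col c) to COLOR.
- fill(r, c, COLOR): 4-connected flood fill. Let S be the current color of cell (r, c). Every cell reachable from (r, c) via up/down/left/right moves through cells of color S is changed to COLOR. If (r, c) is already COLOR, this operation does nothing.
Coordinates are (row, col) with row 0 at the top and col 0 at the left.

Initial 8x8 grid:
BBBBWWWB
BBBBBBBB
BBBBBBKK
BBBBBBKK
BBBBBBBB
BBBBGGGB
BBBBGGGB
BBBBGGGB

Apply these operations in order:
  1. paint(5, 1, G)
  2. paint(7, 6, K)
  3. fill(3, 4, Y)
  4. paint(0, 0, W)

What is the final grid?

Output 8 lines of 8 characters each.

Answer: WYYYWWWY
YYYYYYYY
YYYYYYKK
YYYYYYKK
YYYYYYYY
YGYYGGGY
YYYYGGGY
YYYYGGKY

Derivation:
After op 1 paint(5,1,G):
BBBBWWWB
BBBBBBBB
BBBBBBKK
BBBBBBKK
BBBBBBBB
BGBBGGGB
BBBBGGGB
BBBBGGGB
After op 2 paint(7,6,K):
BBBBWWWB
BBBBBBBB
BBBBBBKK
BBBBBBKK
BBBBBBBB
BGBBGGGB
BBBBGGGB
BBBBGGKB
After op 3 fill(3,4,Y) [47 cells changed]:
YYYYWWWY
YYYYYYYY
YYYYYYKK
YYYYYYKK
YYYYYYYY
YGYYGGGY
YYYYGGGY
YYYYGGKY
After op 4 paint(0,0,W):
WYYYWWWY
YYYYYYYY
YYYYYYKK
YYYYYYKK
YYYYYYYY
YGYYGGGY
YYYYGGGY
YYYYGGKY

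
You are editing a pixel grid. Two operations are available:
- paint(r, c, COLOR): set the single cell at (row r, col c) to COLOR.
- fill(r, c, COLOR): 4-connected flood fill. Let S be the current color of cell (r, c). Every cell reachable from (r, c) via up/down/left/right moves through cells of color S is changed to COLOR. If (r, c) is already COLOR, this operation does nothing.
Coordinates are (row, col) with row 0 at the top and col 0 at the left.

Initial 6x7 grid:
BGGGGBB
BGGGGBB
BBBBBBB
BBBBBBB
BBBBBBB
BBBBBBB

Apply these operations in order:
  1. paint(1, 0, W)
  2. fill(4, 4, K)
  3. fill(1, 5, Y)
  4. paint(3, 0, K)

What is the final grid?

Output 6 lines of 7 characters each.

Answer: BGGGGYY
WGGGGYY
YYYYYYY
KYYYYYY
YYYYYYY
YYYYYYY

Derivation:
After op 1 paint(1,0,W):
BGGGGBB
WGGGGBB
BBBBBBB
BBBBBBB
BBBBBBB
BBBBBBB
After op 2 fill(4,4,K) [32 cells changed]:
BGGGGKK
WGGGGKK
KKKKKKK
KKKKKKK
KKKKKKK
KKKKKKK
After op 3 fill(1,5,Y) [32 cells changed]:
BGGGGYY
WGGGGYY
YYYYYYY
YYYYYYY
YYYYYYY
YYYYYYY
After op 4 paint(3,0,K):
BGGGGYY
WGGGGYY
YYYYYYY
KYYYYYY
YYYYYYY
YYYYYYY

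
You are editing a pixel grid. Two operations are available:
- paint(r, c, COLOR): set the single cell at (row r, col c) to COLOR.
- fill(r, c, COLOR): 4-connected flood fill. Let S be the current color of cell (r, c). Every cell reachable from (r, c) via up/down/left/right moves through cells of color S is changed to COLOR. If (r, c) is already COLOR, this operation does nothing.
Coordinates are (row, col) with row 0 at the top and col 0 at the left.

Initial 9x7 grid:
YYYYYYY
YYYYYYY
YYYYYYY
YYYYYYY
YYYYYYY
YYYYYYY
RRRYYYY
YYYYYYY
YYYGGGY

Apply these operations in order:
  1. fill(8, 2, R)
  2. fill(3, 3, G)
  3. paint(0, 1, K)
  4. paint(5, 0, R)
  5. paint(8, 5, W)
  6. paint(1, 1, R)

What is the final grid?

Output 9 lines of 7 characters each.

Answer: GKGGGGG
GRGGGGG
GGGGGGG
GGGGGGG
GGGGGGG
RGGGGGG
GGGGGGG
GGGGGGG
GGGGGWG

Derivation:
After op 1 fill(8,2,R) [57 cells changed]:
RRRRRRR
RRRRRRR
RRRRRRR
RRRRRRR
RRRRRRR
RRRRRRR
RRRRRRR
RRRRRRR
RRRGGGR
After op 2 fill(3,3,G) [60 cells changed]:
GGGGGGG
GGGGGGG
GGGGGGG
GGGGGGG
GGGGGGG
GGGGGGG
GGGGGGG
GGGGGGG
GGGGGGG
After op 3 paint(0,1,K):
GKGGGGG
GGGGGGG
GGGGGGG
GGGGGGG
GGGGGGG
GGGGGGG
GGGGGGG
GGGGGGG
GGGGGGG
After op 4 paint(5,0,R):
GKGGGGG
GGGGGGG
GGGGGGG
GGGGGGG
GGGGGGG
RGGGGGG
GGGGGGG
GGGGGGG
GGGGGGG
After op 5 paint(8,5,W):
GKGGGGG
GGGGGGG
GGGGGGG
GGGGGGG
GGGGGGG
RGGGGGG
GGGGGGG
GGGGGGG
GGGGGWG
After op 6 paint(1,1,R):
GKGGGGG
GRGGGGG
GGGGGGG
GGGGGGG
GGGGGGG
RGGGGGG
GGGGGGG
GGGGGGG
GGGGGWG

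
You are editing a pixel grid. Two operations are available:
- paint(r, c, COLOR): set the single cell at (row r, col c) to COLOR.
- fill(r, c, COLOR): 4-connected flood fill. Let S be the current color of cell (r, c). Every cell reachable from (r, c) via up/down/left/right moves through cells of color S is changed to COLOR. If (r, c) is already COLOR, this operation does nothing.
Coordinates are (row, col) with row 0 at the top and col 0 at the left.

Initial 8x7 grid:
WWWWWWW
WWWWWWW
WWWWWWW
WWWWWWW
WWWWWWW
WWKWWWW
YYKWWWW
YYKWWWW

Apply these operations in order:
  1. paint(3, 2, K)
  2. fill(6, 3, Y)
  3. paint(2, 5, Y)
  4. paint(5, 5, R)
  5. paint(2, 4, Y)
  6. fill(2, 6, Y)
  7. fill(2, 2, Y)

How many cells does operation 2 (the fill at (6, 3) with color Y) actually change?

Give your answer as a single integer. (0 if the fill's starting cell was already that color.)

Answer: 48

Derivation:
After op 1 paint(3,2,K):
WWWWWWW
WWWWWWW
WWWWWWW
WWKWWWW
WWWWWWW
WWKWWWW
YYKWWWW
YYKWWWW
After op 2 fill(6,3,Y) [48 cells changed]:
YYYYYYY
YYYYYYY
YYYYYYY
YYKYYYY
YYYYYYY
YYKYYYY
YYKYYYY
YYKYYYY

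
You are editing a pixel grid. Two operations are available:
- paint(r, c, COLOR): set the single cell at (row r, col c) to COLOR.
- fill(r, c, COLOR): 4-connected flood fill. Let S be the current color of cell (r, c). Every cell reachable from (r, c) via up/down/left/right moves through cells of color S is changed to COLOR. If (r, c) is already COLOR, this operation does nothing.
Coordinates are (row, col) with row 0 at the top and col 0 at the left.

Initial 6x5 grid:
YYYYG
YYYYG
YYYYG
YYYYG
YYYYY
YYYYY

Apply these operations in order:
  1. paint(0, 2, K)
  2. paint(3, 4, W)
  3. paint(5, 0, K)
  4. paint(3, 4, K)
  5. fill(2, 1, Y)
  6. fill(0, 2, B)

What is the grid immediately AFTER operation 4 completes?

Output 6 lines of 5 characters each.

Answer: YYKYG
YYYYG
YYYYG
YYYYK
YYYYY
KYYYY

Derivation:
After op 1 paint(0,2,K):
YYKYG
YYYYG
YYYYG
YYYYG
YYYYY
YYYYY
After op 2 paint(3,4,W):
YYKYG
YYYYG
YYYYG
YYYYW
YYYYY
YYYYY
After op 3 paint(5,0,K):
YYKYG
YYYYG
YYYYG
YYYYW
YYYYY
KYYYY
After op 4 paint(3,4,K):
YYKYG
YYYYG
YYYYG
YYYYK
YYYYY
KYYYY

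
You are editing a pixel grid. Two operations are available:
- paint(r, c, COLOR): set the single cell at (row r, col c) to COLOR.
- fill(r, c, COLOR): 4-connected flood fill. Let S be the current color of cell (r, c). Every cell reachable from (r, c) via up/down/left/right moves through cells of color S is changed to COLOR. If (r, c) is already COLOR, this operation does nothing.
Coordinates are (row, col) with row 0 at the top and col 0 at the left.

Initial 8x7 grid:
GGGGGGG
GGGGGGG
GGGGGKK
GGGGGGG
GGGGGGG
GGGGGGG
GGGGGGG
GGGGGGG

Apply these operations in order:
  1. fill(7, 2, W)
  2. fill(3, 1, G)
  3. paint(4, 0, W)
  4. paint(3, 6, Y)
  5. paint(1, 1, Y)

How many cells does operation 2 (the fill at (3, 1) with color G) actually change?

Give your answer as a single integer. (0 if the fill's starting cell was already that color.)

Answer: 54

Derivation:
After op 1 fill(7,2,W) [54 cells changed]:
WWWWWWW
WWWWWWW
WWWWWKK
WWWWWWW
WWWWWWW
WWWWWWW
WWWWWWW
WWWWWWW
After op 2 fill(3,1,G) [54 cells changed]:
GGGGGGG
GGGGGGG
GGGGGKK
GGGGGGG
GGGGGGG
GGGGGGG
GGGGGGG
GGGGGGG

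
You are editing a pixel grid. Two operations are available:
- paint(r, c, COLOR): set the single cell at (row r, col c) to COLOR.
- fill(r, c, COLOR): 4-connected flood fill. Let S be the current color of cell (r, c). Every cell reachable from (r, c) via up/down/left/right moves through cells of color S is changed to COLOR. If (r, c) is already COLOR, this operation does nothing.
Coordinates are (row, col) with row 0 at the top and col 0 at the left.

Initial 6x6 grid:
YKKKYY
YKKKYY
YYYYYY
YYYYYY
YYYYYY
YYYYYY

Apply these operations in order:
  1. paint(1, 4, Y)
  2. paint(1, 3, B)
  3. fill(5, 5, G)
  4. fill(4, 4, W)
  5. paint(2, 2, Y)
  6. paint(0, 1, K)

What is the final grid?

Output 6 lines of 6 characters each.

After op 1 paint(1,4,Y):
YKKKYY
YKKKYY
YYYYYY
YYYYYY
YYYYYY
YYYYYY
After op 2 paint(1,3,B):
YKKKYY
YKKBYY
YYYYYY
YYYYYY
YYYYYY
YYYYYY
After op 3 fill(5,5,G) [30 cells changed]:
GKKKGG
GKKBGG
GGGGGG
GGGGGG
GGGGGG
GGGGGG
After op 4 fill(4,4,W) [30 cells changed]:
WKKKWW
WKKBWW
WWWWWW
WWWWWW
WWWWWW
WWWWWW
After op 5 paint(2,2,Y):
WKKKWW
WKKBWW
WWYWWW
WWWWWW
WWWWWW
WWWWWW
After op 6 paint(0,1,K):
WKKKWW
WKKBWW
WWYWWW
WWWWWW
WWWWWW
WWWWWW

Answer: WKKKWW
WKKBWW
WWYWWW
WWWWWW
WWWWWW
WWWWWW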